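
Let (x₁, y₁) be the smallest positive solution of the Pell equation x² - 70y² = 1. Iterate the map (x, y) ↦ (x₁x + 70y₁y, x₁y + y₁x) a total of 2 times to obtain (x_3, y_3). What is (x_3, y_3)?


Step 1: Find the fundamental solution (x₁, y₁) of x² - 70y² = 1.
  Expand √70 as a continued fraction. a₀ = ⌊√70⌋ = 8; iterate m_{k+1} = d_k·a_k − m_k, d_{k+1} = (70 − m_{k+1}²)/d_k, a_{k+1} = ⌊(a₀ + m_{k+1})/d_{k+1}⌋ (starting m₀ = 0, d₀ = 1), with convergents p_k = a_k·p_{k-1} + p_{k-2}, q_k = a_k·q_{k-1} + q_{k-2} (p₋₁ = 1, q₋₁ = 0):
  k = 0: a₀ = 8; p₀/q₀ = 8/1; p₀² − 70·q₀² = 64 − 70 = -6.
  k = 1: m = 8, d = 6, a = ⌊(8 + 8)/6⌋ = 2; p/q = (2·8 + 1)/(2·1 + 0) = 17/2; p² − 70·q² = 289 − 280 = 9.
  k = 2: m = 4, d = 9, a = ⌊(8 + 4)/9⌋ = 1; p/q = (1·17 + 8)/(1·2 + 1) = 25/3; p² − 70·q² = 625 − 630 = -5.
  k = 3: m = 5, d = 5, a = ⌊(8 + 5)/5⌋ = 2; p/q = (2·25 + 17)/(2·3 + 2) = 67/8; p² − 70·q² = 4489 − 4480 = 9.
  k = 4: m = 5, d = 9, a = ⌊(8 + 5)/9⌋ = 1; p/q = (1·67 + 25)/(1·8 + 3) = 92/11; p² − 70·q² = 8464 − 8470 = -6.
  k = 5: m = 4, d = 6, a = ⌊(8 + 4)/6⌋ = 2; p/q = (2·92 + 67)/(2·11 + 8) = 251/30; p² − 70·q² = 63001 − 63000 = 1.
  The first convergent with p² − 70·q² = 1 gives the fundamental solution (x₁, y₁) = (251, 30).
Step 2: Apply the recurrence (x_{n+1}, y_{n+1}) = (x₁x_n + 70y₁y_n, x₁y_n + y₁x_n) repeatedly.
  From (x_1, y_1) = (251, 30): x_2 = 251·251 + 70·30·30 = 126001; y_2 = 251·30 + 30·251 = 15060.
  From (x_2, y_2) = (126001, 15060): x_3 = 251·126001 + 70·30·15060 = 63252251; y_3 = 251·15060 + 30·126001 = 7560090.
Step 3: Verify x_3² - 70·y_3² = 4000847256567001 - 4000847256567000 = 1 (should be 1). ✓

(x_1, y_1) = (251, 30); (x_3, y_3) = (63252251, 7560090).


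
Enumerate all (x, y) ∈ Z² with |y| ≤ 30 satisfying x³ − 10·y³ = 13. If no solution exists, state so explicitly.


The equation is x³ - 10y³ = 13. For fixed y, x³ = 10·y³ + 13, so a solution requires the RHS to be a perfect cube.
Strategy: iterate y from -30 to 30, compute RHS = 10·y³ + 13, and check whether it is a (positive or negative) perfect cube.
Check small values of y:
  y = 0: RHS = 13 is not a perfect cube.
  y = 1: RHS = 23 is not a perfect cube.
  y = -1: RHS = 3 is not a perfect cube.
  y = 2: RHS = 93 is not a perfect cube.
  y = -2: RHS = -67 is not a perfect cube.
  y = 3: RHS = 283 is not a perfect cube.
  y = -3: RHS = -257 is not a perfect cube.
Continuing the search up to |y| = 30 finds no solutions either.
No (x, y) in the scanned range satisfies the equation.

No integer solutions with |y| ≤ 30.


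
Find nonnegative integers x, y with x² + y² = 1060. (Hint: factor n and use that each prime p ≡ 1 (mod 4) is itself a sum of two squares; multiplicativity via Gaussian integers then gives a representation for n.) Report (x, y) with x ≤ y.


Step 1: Factor n = 1060 = 2^2 · 5 · 53.
Step 2: Check the mod-4 condition on each prime factor: 2 = 2 (special); 5 ≡ 1 (mod 4), exponent 1; 53 ≡ 1 (mod 4), exponent 1.
All primes ≡ 3 (mod 4) appear to even exponent (or don't appear), so by the two-squares theorem n IS expressible as a sum of two squares.
Step 3: Build a representation. Group n = k² · m with k = 2 and m = 5 · 53 = 265 (a product of primes ≡ 1 (mod 4)); a representation of m scales to one of n via (k·x)² + (k·y)² = k²(x² + y²). Each prime p ≡ 1 (mod 4) is itself a sum of two squares; find a² by testing p − a² for a perfect square:
  5: 5 − 1² = 4 = 2² ⇒ 5 = 1² + 2².
  53: 53 − 1² = 52, 53 − 2² = 49 = 7² ⇒ 53 = 2² + 7².
  Combine using the Brahmagupta–Fibonacci identity (a² + b²)(c² + d²) = (ac − bd)² + (ad + bc)² = (ac + bd)² + (ad − bc)²:
  5 · 53 = 265: from (1² + 2²)(2² + 7²), take (1·2 − 2·7, 1·7 + 2·2) = (2 − 14, 7 + 4) = (-12, 11); dropping signs (only squares matter) gives (12, 11); check 12² + 11² = 144 + 121 = 265 ✓.
  Scale by k = 2: (2·12, 2·11) = (24, 22).
Step 4: Order so x ≤ y and verify: 22² + 24² = 484 + 576 = 1060 = n. ✓

n = 1060 = 22² + 24² (one valid representation with x ≤ y).


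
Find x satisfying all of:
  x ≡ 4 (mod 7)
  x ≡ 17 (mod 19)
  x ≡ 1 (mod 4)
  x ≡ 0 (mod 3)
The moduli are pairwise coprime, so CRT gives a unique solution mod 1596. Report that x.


Product of moduli M = 7 · 19 · 4 · 3 = 1596.
Merge one congruence at a time:
  Start: x ≡ 4 (mod 7).
  Combine with x ≡ 17 (mod 19); new modulus lcm = 133.
    Write x = 4 + 7·t and substitute into x ≡ 17 (mod 19): 7·t ≡ 17 − 4 = 13 (mod 19).
    The inverse of 7 mod 19 is 11 (since 7·11 = 77 = 4·19 + 1), so t ≡ 11·13 = 143 ≡ 10 (mod 19).
    Then x = 4 + 7·10 = 74, valid modulo lcm(7, 19) = 133: x ≡ 74 (mod 133).
  Combine with x ≡ 1 (mod 4); new modulus lcm = 532.
    Write x = 74 + 133·t and substitute into x ≡ 1 (mod 4): 133·t ≡ 1 − 74 = -73 (mod 4).
    Reduce coefficients mod 4: 1·t ≡ 3 (mod 4).
    So t ≡ 3 (mod 4).
    Then x = 74 + 133·3 = 473, valid modulo lcm(133, 4) = 532: x ≡ 473 (mod 532).
  Combine with x ≡ 0 (mod 3); new modulus lcm = 1596.
    Write x = 473 + 532·t and substitute into x ≡ 0 (mod 3): 532·t ≡ 0 − 473 = -473 (mod 3).
    Reduce coefficients mod 3: 1·t ≡ 1 (mod 3).
    So t ≡ 1 (mod 3).
    Then x = 473 + 532·1 = 1005, valid modulo lcm(532, 3) = 1596: x ≡ 1005 (mod 1596).
Verify against each original: 1005 mod 7 = 4, 1005 mod 19 = 17, 1005 mod 4 = 1, 1005 mod 3 = 0.

x ≡ 1005 (mod 1596).


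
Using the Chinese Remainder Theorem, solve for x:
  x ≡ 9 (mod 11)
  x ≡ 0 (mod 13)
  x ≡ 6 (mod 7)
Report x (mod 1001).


Moduli 11, 13, 7 are pairwise coprime; by CRT there is a unique solution modulo M = 11 · 13 · 7 = 1001.
Solve pairwise, accumulating the modulus:
  Start with x ≡ 9 (mod 11).
  Combine with x ≡ 0 (mod 13): since gcd(11, 13) = 1, we get a unique residue mod 143.
    Write x = 9 + 11·t and substitute into x ≡ 0 (mod 13): 11·t ≡ 0 − 9 = -9 (mod 13).
    Reduce coefficients mod 13: 11·t ≡ 4 (mod 13).
    The inverse of 11 mod 13 is 6 (since 11·6 = 66 = 5·13 + 1), so t ≡ 6·4 = 24 ≡ 11 (mod 13).
    Then x = 9 + 11·11 = 130, valid modulo lcm(11, 13) = 143: x ≡ 130 (mod 143).
  Combine with x ≡ 6 (mod 7): since gcd(143, 7) = 1, we get a unique residue mod 1001.
    Write x = 130 + 143·t and substitute into x ≡ 6 (mod 7): 143·t ≡ 6 − 130 = -124 (mod 7).
    Reduce coefficients mod 7: 3·t ≡ 2 (mod 7).
    The inverse of 3 mod 7 is 5 (since 3·5 = 15 = 2·7 + 1), so t ≡ 5·2 = 10 ≡ 3 (mod 7).
    Then x = 130 + 143·3 = 559, valid modulo lcm(143, 7) = 1001: x ≡ 559 (mod 1001).
Verify: 559 mod 11 = 9 ✓, 559 mod 13 = 0 ✓, 559 mod 7 = 6 ✓.

x ≡ 559 (mod 1001).


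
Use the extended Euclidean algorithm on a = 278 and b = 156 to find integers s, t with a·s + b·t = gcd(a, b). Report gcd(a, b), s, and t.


Euclidean algorithm on (278, 156) — divide until remainder is 0:
  278 = 1 · 156 + 122
  156 = 1 · 122 + 34
  122 = 3 · 34 + 20
  34 = 1 · 20 + 14
  20 = 1 · 14 + 6
  14 = 2 · 6 + 2
  6 = 3 · 2 + 0
gcd(278, 156) = 2.
Track Bezout coefficients alongside the remainders: start with r₀ = 278 = a·1 + b·0 (s = 1, t = 0) and r₁ = 156 = a·0 + b·1 (s = 0, t = 1); each new remainder r_{k+1} = r_{k-1} − q_k·r_k inherits s_{k+1} = s_{k-1} − q_k·s_k, t_{k+1} = t_{k-1} − q_k·t_k, so r_k = a·s_k + b·t_k at every step:
  q = 1: r = 122, s = 1 − 1·0 = 1, t = 0 − 1·1 = -1  (check: 278·1 + 156·(-1) = 122)
  q = 1: r = 34, s = 0 − 1·1 = -1, t = 1 − 1·(-1) = 2  (check: 278·(-1) + 156·2 = 34)
  q = 3: r = 20, s = 1 − 3·(-1) = 4, t = -1 − 3·2 = -7  (check: 278·4 + 156·(-7) = 20)
  q = 1: r = 14, s = -1 − 1·4 = -5, t = 2 − 1·(-7) = 9  (check: 278·(-5) + 156·9 = 14)
  q = 1: r = 6, s = 4 − 1·(-5) = 9, t = -7 − 1·9 = -16  (check: 278·9 + 156·(-16) = 6)
  q = 2: r = 2, s = -5 − 2·9 = -23, t = 9 − 2·(-16) = 41  (check: 278·(-23) + 156·41 = 2)
The row with r = 2 (the gcd) gives the Bezout coefficients s = -23, t = 41.
Result: 278 · (-23) + 156 · (41) = 2.

gcd(278, 156) = 2; s = -23, t = 41 (check: 278·(-23) + 156·41 = 2).


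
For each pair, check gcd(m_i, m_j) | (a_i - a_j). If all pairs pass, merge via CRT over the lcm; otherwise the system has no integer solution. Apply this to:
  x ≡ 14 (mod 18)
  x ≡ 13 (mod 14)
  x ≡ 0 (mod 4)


Moduli 18, 14, 4 are not pairwise coprime, so CRT works modulo lcm(m_i) when all pairwise compatibility conditions hold.
Pairwise compatibility: gcd(m_i, m_j) must divide a_i - a_j for every pair.
Merge one congruence at a time:
  Start: x ≡ 14 (mod 18).
  Combine with x ≡ 13 (mod 14): gcd(18, 14) = 2, and 13 - 14 = -1 is NOT divisible by 2.
    ⇒ system is inconsistent (no integer solution).

No solution (the system is inconsistent).


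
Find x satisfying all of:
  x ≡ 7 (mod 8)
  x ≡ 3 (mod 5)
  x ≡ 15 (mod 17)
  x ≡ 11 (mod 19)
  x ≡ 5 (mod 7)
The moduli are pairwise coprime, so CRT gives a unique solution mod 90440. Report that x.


Product of moduli M = 8 · 5 · 17 · 19 · 7 = 90440.
Merge one congruence at a time:
  Start: x ≡ 7 (mod 8).
  Combine with x ≡ 3 (mod 5); new modulus lcm = 40.
    Write x = 7 + 8·t and substitute into x ≡ 3 (mod 5): 8·t ≡ 3 − 7 = -4 (mod 5).
    Reduce coefficients mod 5: 3·t ≡ 1 (mod 5).
    The inverse of 3 mod 5 is 2 (since 3·2 = 6 = 1·5 + 1), so t ≡ 2·1 = 2 ≡ 2 (mod 5).
    Then x = 7 + 8·2 = 23, valid modulo lcm(8, 5) = 40: x ≡ 23 (mod 40).
  Combine with x ≡ 15 (mod 17); new modulus lcm = 680.
    Write x = 23 + 40·t and substitute into x ≡ 15 (mod 17): 40·t ≡ 15 − 23 = -8 (mod 17).
    Reduce coefficients mod 17: 6·t ≡ 9 (mod 17).
    The inverse of 6 mod 17 is 3 (since 6·3 = 18 = 1·17 + 1), so t ≡ 3·9 = 27 ≡ 10 (mod 17).
    Then x = 23 + 40·10 = 423, valid modulo lcm(40, 17) = 680: x ≡ 423 (mod 680).
  Combine with x ≡ 11 (mod 19); new modulus lcm = 12920.
    Write x = 423 + 680·t and substitute into x ≡ 11 (mod 19): 680·t ≡ 11 − 423 = -412 (mod 19).
    Reduce coefficients mod 19: 15·t ≡ 6 (mod 19).
    The inverse of 15 mod 19 is 14 (since 15·14 = 210 = 11·19 + 1), so t ≡ 14·6 = 84 ≡ 8 (mod 19).
    Then x = 423 + 680·8 = 5863, valid modulo lcm(680, 19) = 12920: x ≡ 5863 (mod 12920).
  Combine with x ≡ 5 (mod 7); new modulus lcm = 90440.
    Write x = 5863 + 12920·t and substitute into x ≡ 5 (mod 7): 12920·t ≡ 5 − 5863 = -5858 (mod 7).
    Reduce coefficients mod 7: 5·t ≡ 1 (mod 7).
    The inverse of 5 mod 7 is 3 (since 5·3 = 15 = 2·7 + 1), so t ≡ 3·1 = 3 ≡ 3 (mod 7).
    Then x = 5863 + 12920·3 = 44623, valid modulo lcm(12920, 7) = 90440: x ≡ 44623 (mod 90440).
Verify against each original: 44623 mod 8 = 7, 44623 mod 5 = 3, 44623 mod 17 = 15, 44623 mod 19 = 11, 44623 mod 7 = 5.

x ≡ 44623 (mod 90440).


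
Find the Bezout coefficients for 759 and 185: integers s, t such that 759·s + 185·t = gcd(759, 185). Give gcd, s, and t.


Euclidean algorithm on (759, 185) — divide until remainder is 0:
  759 = 4 · 185 + 19
  185 = 9 · 19 + 14
  19 = 1 · 14 + 5
  14 = 2 · 5 + 4
  5 = 1 · 4 + 1
  4 = 4 · 1 + 0
gcd(759, 185) = 1.
Track Bezout coefficients alongside the remainders: start with r₀ = 759 = a·1 + b·0 (s = 1, t = 0) and r₁ = 185 = a·0 + b·1 (s = 0, t = 1); each new remainder r_{k+1} = r_{k-1} − q_k·r_k inherits s_{k+1} = s_{k-1} − q_k·s_k, t_{k+1} = t_{k-1} − q_k·t_k, so r_k = a·s_k + b·t_k at every step:
  q = 4: r = 19, s = 1 − 4·0 = 1, t = 0 − 4·1 = -4  (check: 759·1 + 185·(-4) = 19)
  q = 9: r = 14, s = 0 − 9·1 = -9, t = 1 − 9·(-4) = 37  (check: 759·(-9) + 185·37 = 14)
  q = 1: r = 5, s = 1 − 1·(-9) = 10, t = -4 − 1·37 = -41  (check: 759·10 + 185·(-41) = 5)
  q = 2: r = 4, s = -9 − 2·10 = -29, t = 37 − 2·(-41) = 119  (check: 759·(-29) + 185·119 = 4)
  q = 1: r = 1, s = 10 − 1·(-29) = 39, t = -41 − 1·119 = -160  (check: 759·39 + 185·(-160) = 1)
The row with r = 1 (the gcd) gives the Bezout coefficients s = 39, t = -160.
Result: 759 · (39) + 185 · (-160) = 1.

gcd(759, 185) = 1; s = 39, t = -160 (check: 759·39 + 185·(-160) = 1).


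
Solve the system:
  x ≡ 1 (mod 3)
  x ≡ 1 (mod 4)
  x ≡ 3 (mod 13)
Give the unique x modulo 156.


Moduli 3, 4, 13 are pairwise coprime; by CRT there is a unique solution modulo M = 3 · 4 · 13 = 156.
Solve pairwise, accumulating the modulus:
  Start with x ≡ 1 (mod 3).
  Combine with x ≡ 1 (mod 4): since gcd(3, 4) = 1, we get a unique residue mod 12.
    Write x = 1 + 3·t and substitute into x ≡ 1 (mod 4): 3·t ≡ 1 − 1 = 0 (mod 4).
    The inverse of 3 mod 4 is 3 (since 3·3 = 9 = 2·4 + 1), so t ≡ 3·0 = 0 ≡ 0 (mod 4).
    Then x = 1 + 3·0 = 1, valid modulo lcm(3, 4) = 12: x ≡ 1 (mod 12).
  Combine with x ≡ 3 (mod 13): since gcd(12, 13) = 1, we get a unique residue mod 156.
    Write x = 1 + 12·t and substitute into x ≡ 3 (mod 13): 12·t ≡ 3 − 1 = 2 (mod 13).
    The inverse of 12 mod 13 is 12 (since 12·12 = 144 = 11·13 + 1), so t ≡ 12·2 = 24 ≡ 11 (mod 13).
    Then x = 1 + 12·11 = 133, valid modulo lcm(12, 13) = 156: x ≡ 133 (mod 156).
Verify: 133 mod 3 = 1 ✓, 133 mod 4 = 1 ✓, 133 mod 13 = 3 ✓.

x ≡ 133 (mod 156).


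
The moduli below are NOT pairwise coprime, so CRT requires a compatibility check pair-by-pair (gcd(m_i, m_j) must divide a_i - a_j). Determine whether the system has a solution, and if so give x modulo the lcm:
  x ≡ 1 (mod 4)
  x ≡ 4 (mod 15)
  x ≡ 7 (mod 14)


Moduli 4, 15, 14 are not pairwise coprime, so CRT works modulo lcm(m_i) when all pairwise compatibility conditions hold.
Pairwise compatibility: gcd(m_i, m_j) must divide a_i - a_j for every pair.
Merge one congruence at a time:
  Start: x ≡ 1 (mod 4).
  Combine with x ≡ 4 (mod 15): gcd(4, 15) = 1; 4 - 1 = 3, which IS divisible by 1, so compatible.
    Write x = 1 + 4·t and substitute into x ≡ 4 (mod 15): 4·t ≡ 4 − 1 = 3 (mod 15).
    The inverse of 4 mod 15 is 4 (since 4·4 = 16 = 1·15 + 1), so t ≡ 4·3 = 12 ≡ 12 (mod 15).
    Then x = 1 + 4·12 = 49, valid modulo lcm(4, 15) = 60: x ≡ 49 (mod 60).
  Combine with x ≡ 7 (mod 14): gcd(60, 14) = 2; 7 - 49 = -42, which IS divisible by 2, so compatible.
    Write x = 49 + 60·t and substitute into x ≡ 7 (mod 14): 60·t ≡ 7 − 49 = -42 (mod 14).
    Divide the congruence (and modulus) by g = 2: 30·t ≡ -21 (mod 7).
    Reduce coefficients mod 7: 2·t ≡ 0 (mod 7).
    The inverse of 2 mod 7 is 4 (since 2·4 = 8 = 1·7 + 1), so t ≡ 4·0 = 0 ≡ 0 (mod 7).
    Then x = 49 + 60·0 = 49, valid modulo lcm(60, 14) = 420: x ≡ 49 (mod 420).
Verify: 49 mod 4 = 1, 49 mod 15 = 4, 49 mod 14 = 7.

x ≡ 49 (mod 420).


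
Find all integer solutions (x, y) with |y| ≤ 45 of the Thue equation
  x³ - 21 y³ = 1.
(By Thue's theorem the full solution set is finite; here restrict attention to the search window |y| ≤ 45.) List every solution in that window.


The equation is x³ - 21y³ = 1. For fixed y, x³ = 21·y³ + 1, so a solution requires the RHS to be a perfect cube.
Strategy: iterate y from -45 to 45, compute RHS = 21·y³ + 1, and check whether it is a (positive or negative) perfect cube.
Check small values of y:
  y = 0: RHS = 1 = (1)³ ⇒ x = 1 works.
  y = 1: RHS = 22 is not a perfect cube.
  y = -1: RHS = -20 is not a perfect cube.
  y = 2: RHS = 169 is not a perfect cube.
  y = -2: RHS = -167 is not a perfect cube.
  y = 3: RHS = 568 is not a perfect cube.
  y = -3: RHS = -566 is not a perfect cube.
Continuing the search up to |y| = 45 finds no further solutions beyond those listed.
Collected solutions: (1, 0).

Solutions (with |y| ≤ 45): (1, 0).


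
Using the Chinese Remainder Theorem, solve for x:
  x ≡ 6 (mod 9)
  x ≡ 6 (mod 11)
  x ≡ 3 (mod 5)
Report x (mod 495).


Moduli 9, 11, 5 are pairwise coprime; by CRT there is a unique solution modulo M = 9 · 11 · 5 = 495.
Solve pairwise, accumulating the modulus:
  Start with x ≡ 6 (mod 9).
  Combine with x ≡ 6 (mod 11): since gcd(9, 11) = 1, we get a unique residue mod 99.
    Write x = 6 + 9·t and substitute into x ≡ 6 (mod 11): 9·t ≡ 6 − 6 = 0 (mod 11).
    The inverse of 9 mod 11 is 5 (since 9·5 = 45 = 4·11 + 1), so t ≡ 5·0 = 0 ≡ 0 (mod 11).
    Then x = 6 + 9·0 = 6, valid modulo lcm(9, 11) = 99: x ≡ 6 (mod 99).
  Combine with x ≡ 3 (mod 5): since gcd(99, 5) = 1, we get a unique residue mod 495.
    Write x = 6 + 99·t and substitute into x ≡ 3 (mod 5): 99·t ≡ 3 − 6 = -3 (mod 5).
    Reduce coefficients mod 5: 4·t ≡ 2 (mod 5).
    The inverse of 4 mod 5 is 4 (since 4·4 = 16 = 3·5 + 1), so t ≡ 4·2 = 8 ≡ 3 (mod 5).
    Then x = 6 + 99·3 = 303, valid modulo lcm(99, 5) = 495: x ≡ 303 (mod 495).
Verify: 303 mod 9 = 6 ✓, 303 mod 11 = 6 ✓, 303 mod 5 = 3 ✓.

x ≡ 303 (mod 495).


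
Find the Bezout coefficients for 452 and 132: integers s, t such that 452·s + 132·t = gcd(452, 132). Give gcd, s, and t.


Euclidean algorithm on (452, 132) — divide until remainder is 0:
  452 = 3 · 132 + 56
  132 = 2 · 56 + 20
  56 = 2 · 20 + 16
  20 = 1 · 16 + 4
  16 = 4 · 4 + 0
gcd(452, 132) = 4.
Track Bezout coefficients alongside the remainders: start with r₀ = 452 = a·1 + b·0 (s = 1, t = 0) and r₁ = 132 = a·0 + b·1 (s = 0, t = 1); each new remainder r_{k+1} = r_{k-1} − q_k·r_k inherits s_{k+1} = s_{k-1} − q_k·s_k, t_{k+1} = t_{k-1} − q_k·t_k, so r_k = a·s_k + b·t_k at every step:
  q = 3: r = 56, s = 1 − 3·0 = 1, t = 0 − 3·1 = -3  (check: 452·1 + 132·(-3) = 56)
  q = 2: r = 20, s = 0 − 2·1 = -2, t = 1 − 2·(-3) = 7  (check: 452·(-2) + 132·7 = 20)
  q = 2: r = 16, s = 1 − 2·(-2) = 5, t = -3 − 2·7 = -17  (check: 452·5 + 132·(-17) = 16)
  q = 1: r = 4, s = -2 − 1·5 = -7, t = 7 − 1·(-17) = 24  (check: 452·(-7) + 132·24 = 4)
The row with r = 4 (the gcd) gives the Bezout coefficients s = -7, t = 24.
Result: 452 · (-7) + 132 · (24) = 4.

gcd(452, 132) = 4; s = -7, t = 24 (check: 452·(-7) + 132·24 = 4).


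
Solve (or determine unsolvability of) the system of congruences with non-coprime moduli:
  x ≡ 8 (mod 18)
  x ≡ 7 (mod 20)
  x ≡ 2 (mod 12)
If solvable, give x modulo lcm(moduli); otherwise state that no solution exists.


Moduli 18, 20, 12 are not pairwise coprime, so CRT works modulo lcm(m_i) when all pairwise compatibility conditions hold.
Pairwise compatibility: gcd(m_i, m_j) must divide a_i - a_j for every pair.
Merge one congruence at a time:
  Start: x ≡ 8 (mod 18).
  Combine with x ≡ 7 (mod 20): gcd(18, 20) = 2, and 7 - 8 = -1 is NOT divisible by 2.
    ⇒ system is inconsistent (no integer solution).

No solution (the system is inconsistent).


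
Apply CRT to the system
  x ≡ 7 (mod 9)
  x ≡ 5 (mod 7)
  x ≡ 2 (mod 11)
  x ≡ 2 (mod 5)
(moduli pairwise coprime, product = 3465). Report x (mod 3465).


Product of moduli M = 9 · 7 · 11 · 5 = 3465.
Merge one congruence at a time:
  Start: x ≡ 7 (mod 9).
  Combine with x ≡ 5 (mod 7); new modulus lcm = 63.
    Write x = 7 + 9·t and substitute into x ≡ 5 (mod 7): 9·t ≡ 5 − 7 = -2 (mod 7).
    Reduce coefficients mod 7: 2·t ≡ 5 (mod 7).
    The inverse of 2 mod 7 is 4 (since 2·4 = 8 = 1·7 + 1), so t ≡ 4·5 = 20 ≡ 6 (mod 7).
    Then x = 7 + 9·6 = 61, valid modulo lcm(9, 7) = 63: x ≡ 61 (mod 63).
  Combine with x ≡ 2 (mod 11); new modulus lcm = 693.
    Write x = 61 + 63·t and substitute into x ≡ 2 (mod 11): 63·t ≡ 2 − 61 = -59 (mod 11).
    Reduce coefficients mod 11: 8·t ≡ 7 (mod 11).
    The inverse of 8 mod 11 is 7 (since 8·7 = 56 = 5·11 + 1), so t ≡ 7·7 = 49 ≡ 5 (mod 11).
    Then x = 61 + 63·5 = 376, valid modulo lcm(63, 11) = 693: x ≡ 376 (mod 693).
  Combine with x ≡ 2 (mod 5); new modulus lcm = 3465.
    Write x = 376 + 693·t and substitute into x ≡ 2 (mod 5): 693·t ≡ 2 − 376 = -374 (mod 5).
    Reduce coefficients mod 5: 3·t ≡ 1 (mod 5).
    The inverse of 3 mod 5 is 2 (since 3·2 = 6 = 1·5 + 1), so t ≡ 2·1 = 2 ≡ 2 (mod 5).
    Then x = 376 + 693·2 = 1762, valid modulo lcm(693, 5) = 3465: x ≡ 1762 (mod 3465).
Verify against each original: 1762 mod 9 = 7, 1762 mod 7 = 5, 1762 mod 11 = 2, 1762 mod 5 = 2.

x ≡ 1762 (mod 3465).


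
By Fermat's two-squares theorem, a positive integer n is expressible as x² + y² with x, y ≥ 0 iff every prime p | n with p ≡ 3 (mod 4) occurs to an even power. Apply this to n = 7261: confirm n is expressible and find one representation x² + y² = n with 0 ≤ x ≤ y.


Step 1: Factor n = 7261 = 53 · 137.
Step 2: Check the mod-4 condition on each prime factor: 53 ≡ 1 (mod 4), exponent 1; 137 ≡ 1 (mod 4), exponent 1.
All primes ≡ 3 (mod 4) appear to even exponent (or don't appear), so by the two-squares theorem n IS expressible as a sum of two squares.
Step 3: Build a representation. Here n = 53 · 137 is a product of primes ≡ 1 (mod 4). Each prime p ≡ 1 (mod 4) is itself a sum of two squares; find a² by testing p − a² for a perfect square:
  53: 53 − 1² = 52, 53 − 2² = 49 = 7² ⇒ 53 = 2² + 7².
  137: 137 − 1² = 136, 137 − 2² = 133, 137 − 3² = 128, 137 − 4² = 121 = 11² ⇒ 137 = 4² + 11².
  Combine using the Brahmagupta–Fibonacci identity (a² + b²)(c² + d²) = (ac − bd)² + (ad + bc)² = (ac + bd)² + (ad − bc)²:
  53 · 137 = 7261: from (2² + 7²)(4² + 11²), take (2·4 − 7·11, 2·11 + 7·4) = (8 − 77, 22 + 28) = (-69, 50); dropping signs (only squares matter) gives (69, 50); check 69² + 50² = 4761 + 2500 = 7261 ✓.
Step 4: Order so x ≤ y and verify: 50² + 69² = 2500 + 4761 = 7261 = n. ✓

n = 7261 = 50² + 69² (one valid representation with x ≤ y).


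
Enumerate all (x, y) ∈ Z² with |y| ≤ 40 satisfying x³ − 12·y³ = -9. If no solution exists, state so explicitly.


The equation is x³ - 12y³ = -9. For fixed y, x³ = 12·y³ − 9, so a solution requires the RHS to be a perfect cube.
Strategy: iterate y from -40 to 40, compute RHS = 12·y³ − 9, and check whether it is a (positive or negative) perfect cube.
Check small values of y:
  y = 0: RHS = -9 is not a perfect cube.
  y = 1: RHS = 3 is not a perfect cube.
  y = -1: RHS = -21 is not a perfect cube.
  y = 2: RHS = 87 is not a perfect cube.
  y = -2: RHS = -105 is not a perfect cube.
  y = 3: RHS = 315 is not a perfect cube.
  y = -3: RHS = -333 is not a perfect cube.
Continuing the search up to |y| = 40 finds no solutions either.
No (x, y) in the scanned range satisfies the equation.

No integer solutions with |y| ≤ 40.


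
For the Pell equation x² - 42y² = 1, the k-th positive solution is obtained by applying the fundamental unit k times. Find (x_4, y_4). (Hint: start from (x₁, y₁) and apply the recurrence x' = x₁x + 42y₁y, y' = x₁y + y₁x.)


Step 1: Find the fundamental solution (x₁, y₁) of x² - 42y² = 1.
  Expand √42 as a continued fraction. a₀ = ⌊√42⌋ = 6; iterate m_{k+1} = d_k·a_k − m_k, d_{k+1} = (42 − m_{k+1}²)/d_k, a_{k+1} = ⌊(a₀ + m_{k+1})/d_{k+1}⌋ (starting m₀ = 0, d₀ = 1), with convergents p_k = a_k·p_{k-1} + p_{k-2}, q_k = a_k·q_{k-1} + q_{k-2} (p₋₁ = 1, q₋₁ = 0):
  k = 0: a₀ = 6; p₀/q₀ = 6/1; p₀² − 42·q₀² = 36 − 42 = -6.
  k = 1: m = 6, d = 6, a = ⌊(6 + 6)/6⌋ = 2; p/q = (2·6 + 1)/(2·1 + 0) = 13/2; p² − 42·q² = 169 − 168 = 1.
  The first convergent with p² − 42·q² = 1 gives the fundamental solution (x₁, y₁) = (13, 2).
Step 2: Apply the recurrence (x_{n+1}, y_{n+1}) = (x₁x_n + 42y₁y_n, x₁y_n + y₁x_n) repeatedly.
  From (x_1, y_1) = (13, 2): x_2 = 13·13 + 42·2·2 = 337; y_2 = 13·2 + 2·13 = 52.
  From (x_2, y_2) = (337, 52): x_3 = 13·337 + 42·2·52 = 8749; y_3 = 13·52 + 2·337 = 1350.
  From (x_3, y_3) = (8749, 1350): x_4 = 13·8749 + 42·2·1350 = 227137; y_4 = 13·1350 + 2·8749 = 35048.
Step 3: Verify x_4² - 42·y_4² = 51591216769 - 51591216768 = 1 (should be 1). ✓

(x_1, y_1) = (13, 2); (x_4, y_4) = (227137, 35048).


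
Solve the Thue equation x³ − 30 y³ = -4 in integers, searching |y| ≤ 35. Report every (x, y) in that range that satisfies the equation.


The equation is x³ - 30y³ = -4. For fixed y, x³ = 30·y³ − 4, so a solution requires the RHS to be a perfect cube.
Strategy: iterate y from -35 to 35, compute RHS = 30·y³ − 4, and check whether it is a (positive or negative) perfect cube.
Check small values of y:
  y = 0: RHS = -4 is not a perfect cube.
  y = 1: RHS = 26 is not a perfect cube.
  y = -1: RHS = -34 is not a perfect cube.
  y = 2: RHS = 236 is not a perfect cube.
  y = -2: RHS = -244 is not a perfect cube.
  y = 3: RHS = 806 is not a perfect cube.
  y = -3: RHS = -814 is not a perfect cube.
Continuing the search up to |y| = 35 finds no solutions either.
No (x, y) in the scanned range satisfies the equation.

No integer solutions with |y| ≤ 35.


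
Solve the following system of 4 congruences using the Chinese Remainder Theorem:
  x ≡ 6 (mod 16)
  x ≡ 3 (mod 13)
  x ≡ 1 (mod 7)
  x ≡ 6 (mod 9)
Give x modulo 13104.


Product of moduli M = 16 · 13 · 7 · 9 = 13104.
Merge one congruence at a time:
  Start: x ≡ 6 (mod 16).
  Combine with x ≡ 3 (mod 13); new modulus lcm = 208.
    Write x = 6 + 16·t and substitute into x ≡ 3 (mod 13): 16·t ≡ 3 − 6 = -3 (mod 13).
    Reduce coefficients mod 13: 3·t ≡ 10 (mod 13).
    The inverse of 3 mod 13 is 9 (since 3·9 = 27 = 2·13 + 1), so t ≡ 9·10 = 90 ≡ 12 (mod 13).
    Then x = 6 + 16·12 = 198, valid modulo lcm(16, 13) = 208: x ≡ 198 (mod 208).
  Combine with x ≡ 1 (mod 7); new modulus lcm = 1456.
    Write x = 198 + 208·t and substitute into x ≡ 1 (mod 7): 208·t ≡ 1 − 198 = -197 (mod 7).
    Reduce coefficients mod 7: 5·t ≡ 6 (mod 7).
    The inverse of 5 mod 7 is 3 (since 5·3 = 15 = 2·7 + 1), so t ≡ 3·6 = 18 ≡ 4 (mod 7).
    Then x = 198 + 208·4 = 1030, valid modulo lcm(208, 7) = 1456: x ≡ 1030 (mod 1456).
  Combine with x ≡ 6 (mod 9); new modulus lcm = 13104.
    Write x = 1030 + 1456·t and substitute into x ≡ 6 (mod 9): 1456·t ≡ 6 − 1030 = -1024 (mod 9).
    Reduce coefficients mod 9: 7·t ≡ 2 (mod 9).
    The inverse of 7 mod 9 is 4 (since 7·4 = 28 = 3·9 + 1), so t ≡ 4·2 = 8 ≡ 8 (mod 9).
    Then x = 1030 + 1456·8 = 12678, valid modulo lcm(1456, 9) = 13104: x ≡ 12678 (mod 13104).
Verify against each original: 12678 mod 16 = 6, 12678 mod 13 = 3, 12678 mod 7 = 1, 12678 mod 9 = 6.

x ≡ 12678 (mod 13104).


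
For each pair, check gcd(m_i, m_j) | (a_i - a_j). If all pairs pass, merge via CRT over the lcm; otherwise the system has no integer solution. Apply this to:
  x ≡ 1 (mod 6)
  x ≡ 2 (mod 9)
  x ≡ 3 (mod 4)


Moduli 6, 9, 4 are not pairwise coprime, so CRT works modulo lcm(m_i) when all pairwise compatibility conditions hold.
Pairwise compatibility: gcd(m_i, m_j) must divide a_i - a_j for every pair.
Merge one congruence at a time:
  Start: x ≡ 1 (mod 6).
  Combine with x ≡ 2 (mod 9): gcd(6, 9) = 3, and 2 - 1 = 1 is NOT divisible by 3.
    ⇒ system is inconsistent (no integer solution).

No solution (the system is inconsistent).


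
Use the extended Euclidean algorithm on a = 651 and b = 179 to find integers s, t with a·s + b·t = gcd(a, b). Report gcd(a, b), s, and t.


Euclidean algorithm on (651, 179) — divide until remainder is 0:
  651 = 3 · 179 + 114
  179 = 1 · 114 + 65
  114 = 1 · 65 + 49
  65 = 1 · 49 + 16
  49 = 3 · 16 + 1
  16 = 16 · 1 + 0
gcd(651, 179) = 1.
Track Bezout coefficients alongside the remainders: start with r₀ = 651 = a·1 + b·0 (s = 1, t = 0) and r₁ = 179 = a·0 + b·1 (s = 0, t = 1); each new remainder r_{k+1} = r_{k-1} − q_k·r_k inherits s_{k+1} = s_{k-1} − q_k·s_k, t_{k+1} = t_{k-1} − q_k·t_k, so r_k = a·s_k + b·t_k at every step:
  q = 3: r = 114, s = 1 − 3·0 = 1, t = 0 − 3·1 = -3  (check: 651·1 + 179·(-3) = 114)
  q = 1: r = 65, s = 0 − 1·1 = -1, t = 1 − 1·(-3) = 4  (check: 651·(-1) + 179·4 = 65)
  q = 1: r = 49, s = 1 − 1·(-1) = 2, t = -3 − 1·4 = -7  (check: 651·2 + 179·(-7) = 49)
  q = 1: r = 16, s = -1 − 1·2 = -3, t = 4 − 1·(-7) = 11  (check: 651·(-3) + 179·11 = 16)
  q = 3: r = 1, s = 2 − 3·(-3) = 11, t = -7 − 3·11 = -40  (check: 651·11 + 179·(-40) = 1)
The row with r = 1 (the gcd) gives the Bezout coefficients s = 11, t = -40.
Result: 651 · (11) + 179 · (-40) = 1.

gcd(651, 179) = 1; s = 11, t = -40 (check: 651·11 + 179·(-40) = 1).


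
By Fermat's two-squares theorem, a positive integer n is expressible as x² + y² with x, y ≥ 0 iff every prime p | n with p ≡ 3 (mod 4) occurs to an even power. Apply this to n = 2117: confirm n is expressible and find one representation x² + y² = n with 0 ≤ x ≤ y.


Step 1: Factor n = 2117 = 29 · 73.
Step 2: Check the mod-4 condition on each prime factor: 29 ≡ 1 (mod 4), exponent 1; 73 ≡ 1 (mod 4), exponent 1.
All primes ≡ 3 (mod 4) appear to even exponent (or don't appear), so by the two-squares theorem n IS expressible as a sum of two squares.
Step 3: Build a representation. Here n = 29 · 73 is a product of primes ≡ 1 (mod 4). Each prime p ≡ 1 (mod 4) is itself a sum of two squares; find a² by testing p − a² for a perfect square:
  29: 29 − 1² = 28, 29 − 2² = 25 = 5² ⇒ 29 = 2² + 5².
  73: 73 − 1² = 72, 73 − 2² = 69, 73 − 3² = 64 = 8² ⇒ 73 = 3² + 8².
  Combine using the Brahmagupta–Fibonacci identity (a² + b²)(c² + d²) = (ac − bd)² + (ad + bc)² = (ac + bd)² + (ad − bc)²:
  29 · 73 = 2117: from (2² + 5²)(3² + 8²), take (2·3 − 5·8, 2·8 + 5·3) = (6 − 40, 16 + 15) = (-34, 31); dropping signs (only squares matter) gives (34, 31); check 34² + 31² = 1156 + 961 = 2117 ✓.
Step 4: Order so x ≤ y and verify: 31² + 34² = 961 + 1156 = 2117 = n. ✓

n = 2117 = 31² + 34² (one valid representation with x ≤ y).


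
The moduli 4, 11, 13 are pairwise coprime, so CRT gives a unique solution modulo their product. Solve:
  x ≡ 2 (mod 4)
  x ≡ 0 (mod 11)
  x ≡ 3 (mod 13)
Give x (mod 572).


Moduli 4, 11, 13 are pairwise coprime; by CRT there is a unique solution modulo M = 4 · 11 · 13 = 572.
Solve pairwise, accumulating the modulus:
  Start with x ≡ 2 (mod 4).
  Combine with x ≡ 0 (mod 11): since gcd(4, 11) = 1, we get a unique residue mod 44.
    Write x = 2 + 4·t and substitute into x ≡ 0 (mod 11): 4·t ≡ 0 − 2 = -2 (mod 11).
    Reduce coefficients mod 11: 4·t ≡ 9 (mod 11).
    The inverse of 4 mod 11 is 3 (since 4·3 = 12 = 1·11 + 1), so t ≡ 3·9 = 27 ≡ 5 (mod 11).
    Then x = 2 + 4·5 = 22, valid modulo lcm(4, 11) = 44: x ≡ 22 (mod 44).
  Combine with x ≡ 3 (mod 13): since gcd(44, 13) = 1, we get a unique residue mod 572.
    Write x = 22 + 44·t and substitute into x ≡ 3 (mod 13): 44·t ≡ 3 − 22 = -19 (mod 13).
    Reduce coefficients mod 13: 5·t ≡ 7 (mod 13).
    The inverse of 5 mod 13 is 8 (since 5·8 = 40 = 3·13 + 1), so t ≡ 8·7 = 56 ≡ 4 (mod 13).
    Then x = 22 + 44·4 = 198, valid modulo lcm(44, 13) = 572: x ≡ 198 (mod 572).
Verify: 198 mod 4 = 2 ✓, 198 mod 11 = 0 ✓, 198 mod 13 = 3 ✓.

x ≡ 198 (mod 572).


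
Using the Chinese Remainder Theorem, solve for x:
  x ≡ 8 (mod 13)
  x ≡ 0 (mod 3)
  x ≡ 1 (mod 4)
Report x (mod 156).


Moduli 13, 3, 4 are pairwise coprime; by CRT there is a unique solution modulo M = 13 · 3 · 4 = 156.
Solve pairwise, accumulating the modulus:
  Start with x ≡ 8 (mod 13).
  Combine with x ≡ 0 (mod 3): since gcd(13, 3) = 1, we get a unique residue mod 39.
    Write x = 8 + 13·t and substitute into x ≡ 0 (mod 3): 13·t ≡ 0 − 8 = -8 (mod 3).
    Reduce coefficients mod 3: 1·t ≡ 1 (mod 3).
    So t ≡ 1 (mod 3).
    Then x = 8 + 13·1 = 21, valid modulo lcm(13, 3) = 39: x ≡ 21 (mod 39).
  Combine with x ≡ 1 (mod 4): since gcd(39, 4) = 1, we get a unique residue mod 156.
    Write x = 21 + 39·t and substitute into x ≡ 1 (mod 4): 39·t ≡ 1 − 21 = -20 (mod 4).
    Reduce coefficients mod 4: 3·t ≡ 0 (mod 4).
    The inverse of 3 mod 4 is 3 (since 3·3 = 9 = 2·4 + 1), so t ≡ 3·0 = 0 ≡ 0 (mod 4).
    Then x = 21 + 39·0 = 21, valid modulo lcm(39, 4) = 156: x ≡ 21 (mod 156).
Verify: 21 mod 13 = 8 ✓, 21 mod 3 = 0 ✓, 21 mod 4 = 1 ✓.

x ≡ 21 (mod 156).


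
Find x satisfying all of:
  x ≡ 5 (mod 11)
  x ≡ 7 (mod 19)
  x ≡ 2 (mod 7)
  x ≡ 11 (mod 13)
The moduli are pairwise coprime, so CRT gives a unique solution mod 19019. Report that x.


Product of moduli M = 11 · 19 · 7 · 13 = 19019.
Merge one congruence at a time:
  Start: x ≡ 5 (mod 11).
  Combine with x ≡ 7 (mod 19); new modulus lcm = 209.
    Write x = 5 + 11·t and substitute into x ≡ 7 (mod 19): 11·t ≡ 7 − 5 = 2 (mod 19).
    The inverse of 11 mod 19 is 7 (since 11·7 = 77 = 4·19 + 1), so t ≡ 7·2 = 14 ≡ 14 (mod 19).
    Then x = 5 + 11·14 = 159, valid modulo lcm(11, 19) = 209: x ≡ 159 (mod 209).
  Combine with x ≡ 2 (mod 7); new modulus lcm = 1463.
    Write x = 159 + 209·t and substitute into x ≡ 2 (mod 7): 209·t ≡ 2 − 159 = -157 (mod 7).
    Reduce coefficients mod 7: 6·t ≡ 4 (mod 7).
    The inverse of 6 mod 7 is 6 (since 6·6 = 36 = 5·7 + 1), so t ≡ 6·4 = 24 ≡ 3 (mod 7).
    Then x = 159 + 209·3 = 786, valid modulo lcm(209, 7) = 1463: x ≡ 786 (mod 1463).
  Combine with x ≡ 11 (mod 13); new modulus lcm = 19019.
    Write x = 786 + 1463·t and substitute into x ≡ 11 (mod 13): 1463·t ≡ 11 − 786 = -775 (mod 13).
    Reduce coefficients mod 13: 7·t ≡ 5 (mod 13).
    The inverse of 7 mod 13 is 2 (since 7·2 = 14 = 1·13 + 1), so t ≡ 2·5 = 10 ≡ 10 (mod 13).
    Then x = 786 + 1463·10 = 15416, valid modulo lcm(1463, 13) = 19019: x ≡ 15416 (mod 19019).
Verify against each original: 15416 mod 11 = 5, 15416 mod 19 = 7, 15416 mod 7 = 2, 15416 mod 13 = 11.

x ≡ 15416 (mod 19019).


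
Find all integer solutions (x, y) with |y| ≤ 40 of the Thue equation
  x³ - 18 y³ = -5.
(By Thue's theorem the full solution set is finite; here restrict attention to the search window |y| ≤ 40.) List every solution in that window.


The equation is x³ - 18y³ = -5. For fixed y, x³ = 18·y³ − 5, so a solution requires the RHS to be a perfect cube.
Strategy: iterate y from -40 to 40, compute RHS = 18·y³ − 5, and check whether it is a (positive or negative) perfect cube.
Check small values of y:
  y = 0: RHS = -5 is not a perfect cube.
  y = 1: RHS = 13 is not a perfect cube.
  y = -1: RHS = -23 is not a perfect cube.
  y = 2: RHS = 139 is not a perfect cube.
  y = -2: RHS = -149 is not a perfect cube.
  y = 3: RHS = 481 is not a perfect cube.
  y = -3: RHS = -491 is not a perfect cube.
Continuing the search up to |y| = 40 finds no solutions either.
No (x, y) in the scanned range satisfies the equation.

No integer solutions with |y| ≤ 40.


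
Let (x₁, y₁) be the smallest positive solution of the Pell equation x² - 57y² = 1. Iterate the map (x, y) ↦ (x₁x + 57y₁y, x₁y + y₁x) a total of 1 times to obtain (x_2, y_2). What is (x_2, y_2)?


Step 1: Find the fundamental solution (x₁, y₁) of x² - 57y² = 1.
  Expand √57 as a continued fraction. a₀ = ⌊√57⌋ = 7; iterate m_{k+1} = d_k·a_k − m_k, d_{k+1} = (57 − m_{k+1}²)/d_k, a_{k+1} = ⌊(a₀ + m_{k+1})/d_{k+1}⌋ (starting m₀ = 0, d₀ = 1), with convergents p_k = a_k·p_{k-1} + p_{k-2}, q_k = a_k·q_{k-1} + q_{k-2} (p₋₁ = 1, q₋₁ = 0):
  k = 0: a₀ = 7; p₀/q₀ = 7/1; p₀² − 57·q₀² = 49 − 57 = -8.
  k = 1: m = 7, d = 8, a = ⌊(7 + 7)/8⌋ = 1; p/q = (1·7 + 1)/(1·1 + 0) = 8/1; p² − 57·q² = 64 − 57 = 7.
  k = 2: m = 1, d = 7, a = ⌊(7 + 1)/7⌋ = 1; p/q = (1·8 + 7)/(1·1 + 1) = 15/2; p² − 57·q² = 225 − 228 = -3.
  k = 3: m = 6, d = 3, a = ⌊(7 + 6)/3⌋ = 4; p/q = (4·15 + 8)/(4·2 + 1) = 68/9; p² − 57·q² = 4624 − 4617 = 7.
  k = 4: m = 6, d = 7, a = ⌊(7 + 6)/7⌋ = 1; p/q = (1·68 + 15)/(1·9 + 2) = 83/11; p² − 57·q² = 6889 − 6897 = -8.
  k = 5: m = 1, d = 8, a = ⌊(7 + 1)/8⌋ = 1; p/q = (1·83 + 68)/(1·11 + 9) = 151/20; p² − 57·q² = 22801 − 22800 = 1.
  The first convergent with p² − 57·q² = 1 gives the fundamental solution (x₁, y₁) = (151, 20).
Step 2: Apply the recurrence (x_{n+1}, y_{n+1}) = (x₁x_n + 57y₁y_n, x₁y_n + y₁x_n) repeatedly.
  From (x_1, y_1) = (151, 20): x_2 = 151·151 + 57·20·20 = 45601; y_2 = 151·20 + 20·151 = 6040.
Step 3: Verify x_2² - 57·y_2² = 2079451201 - 2079451200 = 1 (should be 1). ✓

(x_1, y_1) = (151, 20); (x_2, y_2) = (45601, 6040).


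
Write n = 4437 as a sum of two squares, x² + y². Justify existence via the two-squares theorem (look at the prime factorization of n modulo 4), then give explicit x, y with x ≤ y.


Step 1: Factor n = 4437 = 3^2 · 17 · 29.
Step 2: Check the mod-4 condition on each prime factor: 3 ≡ 3 (mod 4), exponent 2 (must be even); 17 ≡ 1 (mod 4), exponent 1; 29 ≡ 1 (mod 4), exponent 1.
All primes ≡ 3 (mod 4) appear to even exponent (or don't appear), so by the two-squares theorem n IS expressible as a sum of two squares.
Step 3: Build a representation. Group n = k² · m with k = 3 and m = 17 · 29 = 493 (a product of primes ≡ 1 (mod 4)); a representation of m scales to one of n via (k·x)² + (k·y)² = k²(x² + y²). Each prime p ≡ 1 (mod 4) is itself a sum of two squares; find a² by testing p − a² for a perfect square:
  17: 17 − 1² = 16 = 4² ⇒ 17 = 1² + 4².
  29: 29 − 1² = 28, 29 − 2² = 25 = 5² ⇒ 29 = 2² + 5².
  Combine using the Brahmagupta–Fibonacci identity (a² + b²)(c² + d²) = (ac − bd)² + (ad + bc)² = (ac + bd)² + (ad − bc)²:
  17 · 29 = 493: from (1² + 4²)(2² + 5²), take (1·2 − 4·5, 1·5 + 4·2) = (2 − 20, 5 + 8) = (-18, 13); dropping signs (only squares matter) gives (18, 13); check 18² + 13² = 324 + 169 = 493 ✓.
  Scale by k = 3: (3·18, 3·13) = (54, 39).
Step 4: Order so x ≤ y and verify: 39² + 54² = 1521 + 2916 = 4437 = n. ✓

n = 4437 = 39² + 54² (one valid representation with x ≤ y).


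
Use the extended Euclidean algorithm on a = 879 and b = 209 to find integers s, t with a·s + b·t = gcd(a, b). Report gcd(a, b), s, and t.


Euclidean algorithm on (879, 209) — divide until remainder is 0:
  879 = 4 · 209 + 43
  209 = 4 · 43 + 37
  43 = 1 · 37 + 6
  37 = 6 · 6 + 1
  6 = 6 · 1 + 0
gcd(879, 209) = 1.
Track Bezout coefficients alongside the remainders: start with r₀ = 879 = a·1 + b·0 (s = 1, t = 0) and r₁ = 209 = a·0 + b·1 (s = 0, t = 1); each new remainder r_{k+1} = r_{k-1} − q_k·r_k inherits s_{k+1} = s_{k-1} − q_k·s_k, t_{k+1} = t_{k-1} − q_k·t_k, so r_k = a·s_k + b·t_k at every step:
  q = 4: r = 43, s = 1 − 4·0 = 1, t = 0 − 4·1 = -4  (check: 879·1 + 209·(-4) = 43)
  q = 4: r = 37, s = 0 − 4·1 = -4, t = 1 − 4·(-4) = 17  (check: 879·(-4) + 209·17 = 37)
  q = 1: r = 6, s = 1 − 1·(-4) = 5, t = -4 − 1·17 = -21  (check: 879·5 + 209·(-21) = 6)
  q = 6: r = 1, s = -4 − 6·5 = -34, t = 17 − 6·(-21) = 143  (check: 879·(-34) + 209·143 = 1)
The row with r = 1 (the gcd) gives the Bezout coefficients s = -34, t = 143.
Result: 879 · (-34) + 209 · (143) = 1.

gcd(879, 209) = 1; s = -34, t = 143 (check: 879·(-34) + 209·143 = 1).


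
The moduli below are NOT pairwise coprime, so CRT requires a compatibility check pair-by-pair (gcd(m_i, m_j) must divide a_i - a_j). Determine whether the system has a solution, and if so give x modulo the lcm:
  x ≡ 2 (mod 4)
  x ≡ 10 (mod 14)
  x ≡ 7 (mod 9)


Moduli 4, 14, 9 are not pairwise coprime, so CRT works modulo lcm(m_i) when all pairwise compatibility conditions hold.
Pairwise compatibility: gcd(m_i, m_j) must divide a_i - a_j for every pair.
Merge one congruence at a time:
  Start: x ≡ 2 (mod 4).
  Combine with x ≡ 10 (mod 14): gcd(4, 14) = 2; 10 - 2 = 8, which IS divisible by 2, so compatible.
    Write x = 2 + 4·t and substitute into x ≡ 10 (mod 14): 4·t ≡ 10 − 2 = 8 (mod 14).
    Divide the congruence (and modulus) by g = 2: 2·t ≡ 4 (mod 7).
    The inverse of 2 mod 7 is 4 (since 2·4 = 8 = 1·7 + 1), so t ≡ 4·4 = 16 ≡ 2 (mod 7).
    Then x = 2 + 4·2 = 10, valid modulo lcm(4, 14) = 28: x ≡ 10 (mod 28).
  Combine with x ≡ 7 (mod 9): gcd(28, 9) = 1; 7 - 10 = -3, which IS divisible by 1, so compatible.
    Write x = 10 + 28·t and substitute into x ≡ 7 (mod 9): 28·t ≡ 7 − 10 = -3 (mod 9).
    Reduce coefficients mod 9: 1·t ≡ 6 (mod 9).
    So t ≡ 6 (mod 9).
    Then x = 10 + 28·6 = 178, valid modulo lcm(28, 9) = 252: x ≡ 178 (mod 252).
Verify: 178 mod 4 = 2, 178 mod 14 = 10, 178 mod 9 = 7.

x ≡ 178 (mod 252).
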